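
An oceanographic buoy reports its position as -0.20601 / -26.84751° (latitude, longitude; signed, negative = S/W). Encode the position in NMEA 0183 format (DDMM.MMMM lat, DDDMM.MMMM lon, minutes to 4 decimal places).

0012.3606,S / 02650.8506,W

Latitude is negative → S; |value| = 0.206010
Lat: 0° + 0.206010 × 60 = 0° 12.360600′
Longitude is negative → W; |value| = 26.847510
Longitude: fractional part 0.847510 → 50.850600 minutes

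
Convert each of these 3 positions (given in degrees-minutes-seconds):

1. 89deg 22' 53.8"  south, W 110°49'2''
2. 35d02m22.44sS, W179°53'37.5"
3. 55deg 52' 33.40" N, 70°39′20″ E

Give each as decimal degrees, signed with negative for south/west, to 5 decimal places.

1. -89.38161, -110.81722
2. -35.03957, -179.89375
3. 55.87594, 70.65556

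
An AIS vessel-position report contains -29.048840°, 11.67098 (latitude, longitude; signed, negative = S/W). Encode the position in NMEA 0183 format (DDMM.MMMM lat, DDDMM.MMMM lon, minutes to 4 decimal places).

2902.9304,S / 01140.2588,E

Latitude is negative → S; |value| = 29.048840
Latitude: 29° + 0.048840 × 60 = 29° 2.930400′
λ: 11° + 0.670980 × 60 = 11° 40.258800′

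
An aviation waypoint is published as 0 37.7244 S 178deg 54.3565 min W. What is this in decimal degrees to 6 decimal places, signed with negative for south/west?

-0.628740, -178.905942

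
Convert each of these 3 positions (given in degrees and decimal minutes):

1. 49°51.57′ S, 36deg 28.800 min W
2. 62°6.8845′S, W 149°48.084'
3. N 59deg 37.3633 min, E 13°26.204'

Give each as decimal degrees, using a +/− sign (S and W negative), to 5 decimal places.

Point 1:
  φ: 49 + 51.57/60 = 49.859500
  S → negative
  Longitude: 36 + 28.8/60 = 36.480000
  W → negative
Point 2:
  φ: 62 + 6.8845/60 = 62.114742
  S ⇒ negate
  Lon: 48.084′ = 0.801400°; total 149.801400
  W → negative
Point 3:
  Latitude: 59 + 37.3633/60 = 59.622722
  N ⇒ keep positive
  λ: 13 + 26.204/60 = 13.436733
  E → positive

1. -49.85950, -36.48000
2. -62.11474, -149.80140
3. 59.62272, 13.43673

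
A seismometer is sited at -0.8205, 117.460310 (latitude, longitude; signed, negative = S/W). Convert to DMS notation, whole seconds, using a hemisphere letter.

Latitude is negative → S; |value| = 0.820500
Lat: 0.820500 × 60 = 49.23000′ → 49′, remainder × 60 = 13.80″
Longitude: 0.460310 × 60 = 27.61860′ → 27′, remainder × 60 = 37.12″

0°49′14″ S, 117°27′37″ E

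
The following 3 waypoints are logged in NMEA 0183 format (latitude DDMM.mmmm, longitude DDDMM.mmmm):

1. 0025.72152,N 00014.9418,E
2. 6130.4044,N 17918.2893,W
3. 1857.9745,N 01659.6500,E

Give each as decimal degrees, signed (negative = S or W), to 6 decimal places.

1. 0.428692, 0.249030
2. 61.506740, -179.304822
3. 18.966242, 16.994167

Point 1:
  Latitude: split at 2 digits → 00° and 25.72152′; 0 + 25.72152/60 = 0.4286920
  N → positive
  Lon: split at 3 digits → 000° and 14.9418′; 0 + 14.9418/60 = 0.2490300
  E ⇒ keep positive
Point 2:
  Lat: degrees = first 2 digits = 61, minutes = 30.4044; 61 + 30.4044/60 = 61.5067400
  N → positive
  λ: degrees = first 3 digits = 179, minutes = 18.2893; 179 + 18.2893/60 = 179.3048217
  W ⇒ negate
Point 3:
  φ: degrees = first 2 digits = 18, minutes = 57.9745; 18 + 57.9745/60 = 18.9662417
  N ⇒ keep positive
  Lon: split at 3 digits → 016° and 59.65′; 16 + 59.65/60 = 16.9941667
  E → positive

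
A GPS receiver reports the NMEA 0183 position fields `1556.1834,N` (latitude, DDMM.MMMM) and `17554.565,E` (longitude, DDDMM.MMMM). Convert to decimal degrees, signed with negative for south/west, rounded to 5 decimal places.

Latitude: degrees = first 2 digits = 15, minutes = 56.1834; 15 + 56.1834/60 = 15.936390
N → positive
λ: split at 3 digits → 175° and 54.565′; 175 + 54.565/60 = 175.909417
E → positive

15.93639, 175.90942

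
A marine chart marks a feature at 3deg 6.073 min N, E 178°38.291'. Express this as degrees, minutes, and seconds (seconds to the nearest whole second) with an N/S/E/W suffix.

3°06′4″ N, 178°38′17″ E

φ: 6.07300′ → 6′ and 0.07300 × 60 = 4.38″
Longitude: 38.29100′ → 38′ and 0.29100 × 60 = 17.46″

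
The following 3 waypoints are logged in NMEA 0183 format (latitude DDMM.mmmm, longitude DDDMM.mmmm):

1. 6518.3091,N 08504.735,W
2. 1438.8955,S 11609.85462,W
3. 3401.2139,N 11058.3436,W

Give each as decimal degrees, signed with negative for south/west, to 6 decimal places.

1. 65.305152, -85.078917
2. -14.648258, -116.164244
3. 34.020232, -110.972393

Point 1:
  Latitude: split at 2 digits → 65° and 18.3091′; 65 + 18.3091/60 = 65.3051517
  N → positive
  λ: split at 3 digits → 085° and 4.735′; 85 + 4.735/60 = 85.0789167
  W ⇒ negate
Point 2:
  Lat: degrees = first 2 digits = 14, minutes = 38.8955; 14 + 38.8955/60 = 14.6482583
  S ⇒ negate
  λ: degrees = first 3 digits = 116, minutes = 9.85462; 116 + 9.85462/60 = 116.1642437
  W → negative
Point 3:
  φ: degrees = first 2 digits = 34, minutes = 1.2139; 34 + 1.2139/60 = 34.0202317
  N ⇒ keep positive
  Longitude: degrees = first 3 digits = 110, minutes = 58.3436; 110 + 58.3436/60 = 110.9723933
  W → negative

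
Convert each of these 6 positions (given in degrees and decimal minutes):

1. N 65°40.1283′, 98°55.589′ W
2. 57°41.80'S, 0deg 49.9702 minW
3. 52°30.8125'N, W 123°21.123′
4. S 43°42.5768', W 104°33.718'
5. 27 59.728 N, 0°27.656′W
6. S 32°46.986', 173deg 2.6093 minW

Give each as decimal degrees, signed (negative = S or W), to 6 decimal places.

1. 65.668805, -98.926483
2. -57.696667, -0.832837
3. 52.513542, -123.352050
4. -43.709613, -104.561967
5. 27.995467, -0.460933
6. -32.783100, -173.043488

Point 1:
  Latitude: 40.1283′ = 0.668805°; total 65.6688050
  N → positive
  λ: 55.589′ = 0.926483°; total 98.9264833
  W → negative
Point 2:
  φ: 41.8′ = 0.696667°; total 57.6966667
  hemisphere S, so the sign is −
  Longitude: 0 + 49.9702/60 = 0.8328367
  W → negative
Point 3:
  φ: 52 + 30.8125/60 = 52.5135417
  N → positive
  Lon: 21.123′ = 0.352050°; total 123.3520500
  hemisphere W, so the sign is −
Point 4:
  φ: 42.5768′ = 0.709613°; total 43.7096133
  S → negative
  Longitude: 33.718′ = 0.561967°; total 104.5619667
  W ⇒ negate
Point 5:
  Latitude: 27 + 59.728/60 = 27.9954667
  N → positive
  λ: 27.656′ = 0.460933°; total 0.4609333
  W ⇒ negate
Point 6:
  Latitude: 46.986′ = 0.783100°; total 32.7831000
  S ⇒ negate
  λ: 2.6093′ = 0.043488°; total 173.0434883
  hemisphere W, so the sign is −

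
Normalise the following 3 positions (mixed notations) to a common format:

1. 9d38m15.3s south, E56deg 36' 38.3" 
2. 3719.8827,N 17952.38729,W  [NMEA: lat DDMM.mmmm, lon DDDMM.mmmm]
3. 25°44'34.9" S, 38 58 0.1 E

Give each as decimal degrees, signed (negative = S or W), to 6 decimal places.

Point 1:
  Latitude: 9° + 38/60 + 15.3/3600 = 9 + 0.633333 + 0.004250 = 9.6375833
  S ⇒ negate
  λ: 56° + 36/60 + 38.3/3600 = 56 + 0.600000 + 0.010639 = 56.6106389
  E ⇒ keep positive
Point 2:
  φ: degrees = first 2 digits = 37, minutes = 19.8827; 37 + 19.8827/60 = 37.3313783
  N ⇒ keep positive
  Longitude: split at 3 digits → 179° and 52.38729′; 179 + 52.38729/60 = 179.8731215
  W ⇒ negate
Point 3:
  Lat: 25° + 44/60 + 34.9/3600 = 25 + 0.733333 + 0.009694 = 25.7430278
  S ⇒ negate
  Longitude: 38 + 58/60 + 0.1/3600 = 38.9666944
  E ⇒ keep positive

1. -9.637583, 56.610639
2. 37.331378, -179.873122
3. -25.743028, 38.966694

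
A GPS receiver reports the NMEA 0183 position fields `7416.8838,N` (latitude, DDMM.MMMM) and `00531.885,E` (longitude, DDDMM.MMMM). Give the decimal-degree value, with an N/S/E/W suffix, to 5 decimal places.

74.28140° N, 5.53142° E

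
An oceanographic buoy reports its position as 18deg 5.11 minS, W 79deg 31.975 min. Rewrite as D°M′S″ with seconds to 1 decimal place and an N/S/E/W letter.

18°05′6.6″ S, 79°31′58.5″ W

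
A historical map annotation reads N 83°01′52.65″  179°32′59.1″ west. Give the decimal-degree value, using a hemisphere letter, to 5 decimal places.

83.03129° N, 179.54975° W

φ: 1′ + 52.65″ = 1.87750′; 83 + 1.87750/60 = 83.031292
λ: 179 + 32/60 + 59.1/3600 = 179.549750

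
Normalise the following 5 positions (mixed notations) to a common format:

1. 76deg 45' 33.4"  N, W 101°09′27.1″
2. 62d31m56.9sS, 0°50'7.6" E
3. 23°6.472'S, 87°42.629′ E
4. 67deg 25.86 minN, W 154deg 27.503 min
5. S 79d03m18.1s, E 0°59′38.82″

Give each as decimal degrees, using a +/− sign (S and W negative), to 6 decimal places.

1. 76.759278, -101.157528
2. -62.532472, 0.835444
3. -23.107867, 87.710483
4. 67.431000, -154.458383
5. -79.055028, 0.994117

Point 1:
  Lat: 45′ + 33.4″ = 45.55667′; 76 + 45.55667/60 = 76.7592778
  N → positive
  λ: 101 + 9/60 + 27.1/3600 = 101.1575278
  W ⇒ negate
Point 2:
  φ: 62 + 31/60 + 56.9/3600 = 62.5324722
  S → negative
  Longitude: 0 + 50/60 + 7.6/3600 = 0.8354444
  E ⇒ keep positive
Point 3:
  Lat: 23 + 6.472/60 = 23.1078667
  hemisphere S, so the sign is −
  λ: 42.629′ = 0.710483°; total 87.7104833
  E → positive
Point 4:
  Latitude: 25.86′ = 0.431000°; total 67.4310000
  N ⇒ keep positive
  Lon: 27.503′ = 0.458383°; total 154.4583833
  hemisphere W, so the sign is −
Point 5:
  Lat: 79 + 3/60 + 18.1/3600 = 79.0550278
  S → negative
  Lon: 0 + 59/60 + 38.82/3600 = 0.9941167
  E ⇒ keep positive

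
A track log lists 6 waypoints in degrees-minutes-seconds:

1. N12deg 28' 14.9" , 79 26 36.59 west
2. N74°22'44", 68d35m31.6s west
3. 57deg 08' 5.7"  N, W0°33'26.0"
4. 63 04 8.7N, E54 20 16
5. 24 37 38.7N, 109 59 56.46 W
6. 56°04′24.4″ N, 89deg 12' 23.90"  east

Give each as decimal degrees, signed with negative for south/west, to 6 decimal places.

Point 1:
  φ: 12 + 28/60 + 14.9/3600 = 12.4708056
  N ⇒ keep positive
  λ: 26′ + 36.59″ = 26.60983′; 79 + 26.60983/60 = 79.4434972
  W ⇒ negate
Point 2:
  φ: 22′ + 44″ = 22.73333′; 74 + 22.73333/60 = 74.3788889
  N ⇒ keep positive
  λ: 68° + 35/60 + 31.6/3600 = 68 + 0.583333 + 0.008778 = 68.5921111
  hemisphere W, so the sign is −
Point 3:
  Lat: 57 + 8/60 + 5.7/3600 = 57.1349167
  N ⇒ keep positive
  Longitude: 33′ + 26″ = 33.43333′; 0 + 33.43333/60 = 0.5572222
  hemisphere W, so the sign is −
Point 4:
  Lat: 4′ + 8.7″ = 4.14500′; 63 + 4.14500/60 = 63.0690833
  N ⇒ keep positive
  λ: 54° + 20/60 + 16/3600 = 54 + 0.333333 + 0.004444 = 54.3377778
  E → positive
Point 5:
  φ: 24 + 37/60 + 38.7/3600 = 24.6274167
  N → positive
  Lon: 59′ + 56.46″ = 59.94100′; 109 + 59.94100/60 = 109.9990167
  W → negative
Point 6:
  Latitude: 56 + 4/60 + 24.4/3600 = 56.0734444
  N ⇒ keep positive
  λ: 89° + 12/60 + 23.9/3600 = 89 + 0.200000 + 0.006639 = 89.2066389
  E → positive

1. 12.470806, -79.443497
2. 74.378889, -68.592111
3. 57.134917, -0.557222
4. 63.069083, 54.337778
5. 24.627417, -109.999017
6. 56.073444, 89.206639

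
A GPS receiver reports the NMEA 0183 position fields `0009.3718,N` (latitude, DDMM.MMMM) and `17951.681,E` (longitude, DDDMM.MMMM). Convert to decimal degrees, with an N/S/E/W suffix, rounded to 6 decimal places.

0.156197° N, 179.861350° E

Latitude: degrees = first 2 digits = 0, minutes = 9.3718; 0 + 9.3718/60 = 0.1561967
Lon: degrees = first 3 digits = 179, minutes = 51.681; 179 + 51.681/60 = 179.8613500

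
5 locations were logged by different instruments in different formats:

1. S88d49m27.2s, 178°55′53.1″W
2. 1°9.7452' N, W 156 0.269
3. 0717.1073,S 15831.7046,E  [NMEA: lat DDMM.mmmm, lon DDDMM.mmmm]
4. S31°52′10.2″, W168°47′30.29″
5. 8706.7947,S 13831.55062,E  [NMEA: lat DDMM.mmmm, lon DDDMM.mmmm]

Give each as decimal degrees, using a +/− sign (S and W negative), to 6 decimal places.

1. -88.824222, -178.931417
2. 1.162420, -156.004483
3. -7.285122, 158.528410
4. -31.869500, -168.791747
5. -87.113245, 138.525844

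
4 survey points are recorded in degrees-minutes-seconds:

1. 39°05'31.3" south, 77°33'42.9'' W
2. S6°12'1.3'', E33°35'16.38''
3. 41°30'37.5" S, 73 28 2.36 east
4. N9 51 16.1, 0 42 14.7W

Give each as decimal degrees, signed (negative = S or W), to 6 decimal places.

Point 1:
  Latitude: 39 + 5/60 + 31.3/3600 = 39.0920278
  S ⇒ negate
  λ: 77° + 33/60 + 42.9/3600 = 77 + 0.550000 + 0.011917 = 77.5619167
  W → negative
Point 2:
  Latitude: 6° + 12/60 + 1.3/3600 = 6 + 0.200000 + 0.000361 = 6.2003611
  S → negative
  Lon: 35′ + 16.38″ = 35.27300′; 33 + 35.27300/60 = 33.5878833
  E ⇒ keep positive
Point 3:
  Latitude: 41° + 30/60 + 37.5/3600 = 41 + 0.500000 + 0.010417 = 41.5104167
  S → negative
  Lon: 73 + 28/60 + 2.36/3600 = 73.4673222
  E ⇒ keep positive
Point 4:
  φ: 9 + 51/60 + 16.1/3600 = 9.8544722
  N ⇒ keep positive
  Lon: 42′ + 14.7″ = 42.24500′; 0 + 42.24500/60 = 0.7040833
  W ⇒ negate

1. -39.092028, -77.561917
2. -6.200361, 33.587883
3. -41.510417, 73.467322
4. 9.854472, -0.704083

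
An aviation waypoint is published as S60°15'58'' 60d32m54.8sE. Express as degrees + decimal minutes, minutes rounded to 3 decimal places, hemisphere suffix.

60° 15.967′ S, 60° 32.913′ E

φ: seconds/60 = 0.96667; minutes = 15 + 0.96667 = 15.96667
Lon: seconds/60 = 0.91333; minutes = 32 + 0.91333 = 32.91333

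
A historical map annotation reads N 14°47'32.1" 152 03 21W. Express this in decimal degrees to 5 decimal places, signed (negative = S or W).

Lat: 14 + 47/60 + 32.1/3600 = 14.792250
N → positive
λ: 3′ + 21″ = 3.35000′; 152 + 3.35000/60 = 152.055833
W ⇒ negate

14.79225, -152.05583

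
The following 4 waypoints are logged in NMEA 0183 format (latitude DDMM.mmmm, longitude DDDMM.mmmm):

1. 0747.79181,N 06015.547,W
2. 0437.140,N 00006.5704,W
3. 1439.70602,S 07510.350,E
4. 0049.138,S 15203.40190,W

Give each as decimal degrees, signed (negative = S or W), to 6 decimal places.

1. 7.796530, -60.259117
2. 4.619000, -0.109507
3. -14.661767, 75.172500
4. -0.818967, -152.056698

Point 1:
  φ: split at 2 digits → 07° and 47.79181′; 7 + 47.79181/60 = 7.7965302
  N → positive
  Lon: degrees = first 3 digits = 60, minutes = 15.547; 60 + 15.547/60 = 60.2591167
  W → negative
Point 2:
  φ: degrees = first 2 digits = 4, minutes = 37.14; 4 + 37.14/60 = 4.6190000
  N → positive
  Lon: split at 3 digits → 000° and 6.5704′; 0 + 6.5704/60 = 0.1095067
  W ⇒ negate
Point 3:
  Latitude: split at 2 digits → 14° and 39.70602′; 14 + 39.70602/60 = 14.6617670
  hemisphere S, so the sign is −
  Longitude: split at 3 digits → 075° and 10.35′; 75 + 10.35/60 = 75.1725000
  E ⇒ keep positive
Point 4:
  Lat: split at 2 digits → 00° and 49.138′; 0 + 49.138/60 = 0.8189667
  S → negative
  λ: degrees = first 3 digits = 152, minutes = 3.4019; 152 + 3.4019/60 = 152.0566983
  hemisphere W, so the sign is −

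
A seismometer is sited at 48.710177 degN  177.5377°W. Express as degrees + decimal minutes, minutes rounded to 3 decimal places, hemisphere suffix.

Latitude: minutes = (48.710177 − 48) × 60 = 42.61062
Lon: fractional part 0.537700 → 32.26200 minutes

48° 42.611′ N, 177° 32.262′ W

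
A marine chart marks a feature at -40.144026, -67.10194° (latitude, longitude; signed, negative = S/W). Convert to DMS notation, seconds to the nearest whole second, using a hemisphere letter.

40°08′38″ S, 67°06′7″ W

Latitude is negative → S; |value| = 40.144026
Lat: 0.144026° → 8.64156′; 0.64156 × 60 = 38.49″
Longitude is negative → W; |value| = 67.101940
Longitude: whole degrees 67; 6.11640′ → 6′ and 6.98″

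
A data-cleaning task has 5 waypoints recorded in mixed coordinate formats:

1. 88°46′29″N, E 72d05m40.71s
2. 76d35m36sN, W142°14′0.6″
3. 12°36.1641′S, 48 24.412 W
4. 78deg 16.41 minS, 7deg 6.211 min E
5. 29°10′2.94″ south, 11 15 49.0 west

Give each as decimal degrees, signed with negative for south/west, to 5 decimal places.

1. 88.77472, 72.09464
2. 76.59333, -142.23350
3. -12.60274, -48.40687
4. -78.27350, 7.10352
5. -29.16748, -11.26361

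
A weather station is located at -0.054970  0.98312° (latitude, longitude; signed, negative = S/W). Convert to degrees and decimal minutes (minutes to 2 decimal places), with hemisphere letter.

0° 3.30′ S, 0° 58.99′ E

Latitude is negative → S; |value| = 0.054970
φ: fractional part 0.054970 → 3.2982 minutes
Lon: minutes = (0.983120 − 0) × 60 = 58.9872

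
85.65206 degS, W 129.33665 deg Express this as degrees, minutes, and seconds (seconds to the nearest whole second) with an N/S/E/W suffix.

Latitude: 0.652060 × 60 = 39.12360′ → 39′, remainder × 60 = 7.42″
Lon: 0.336650° → 20.19900′; 0.19900 × 60 = 11.94″

85°39′7″ S, 129°20′12″ W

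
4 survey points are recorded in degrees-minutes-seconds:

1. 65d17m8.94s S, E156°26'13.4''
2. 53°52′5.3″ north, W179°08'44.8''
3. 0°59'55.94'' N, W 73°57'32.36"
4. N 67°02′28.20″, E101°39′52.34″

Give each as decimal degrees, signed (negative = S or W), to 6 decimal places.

Point 1:
  Latitude: 65° + 17/60 + 8.94/3600 = 65 + 0.283333 + 0.002483 = 65.2858167
  hemisphere S, so the sign is −
  Lon: 26′ + 13.4″ = 26.22333′; 156 + 26.22333/60 = 156.4370556
  E → positive
Point 2:
  φ: 52′ + 5.3″ = 52.08833′; 53 + 52.08833/60 = 53.8681389
  N ⇒ keep positive
  Lon: 179° + 8/60 + 44.8/3600 = 179 + 0.133333 + 0.012444 = 179.1457778
  hemisphere W, so the sign is −
Point 3:
  Lat: 0 + 59/60 + 55.94/3600 = 0.9988722
  N ⇒ keep positive
  Lon: 73 + 57/60 + 32.36/3600 = 73.9589889
  hemisphere W, so the sign is −
Point 4:
  Latitude: 2′ + 28.2″ = 2.47000′; 67 + 2.47000/60 = 67.0411667
  N → positive
  Longitude: 101 + 39/60 + 52.34/3600 = 101.6645389
  E ⇒ keep positive

1. -65.285817, 156.437056
2. 53.868139, -179.145778
3. 0.998872, -73.958989
4. 67.041167, 101.664539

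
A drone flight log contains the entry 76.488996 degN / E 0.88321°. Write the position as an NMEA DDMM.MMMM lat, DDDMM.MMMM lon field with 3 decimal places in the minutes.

7629.340,N / 00052.993,E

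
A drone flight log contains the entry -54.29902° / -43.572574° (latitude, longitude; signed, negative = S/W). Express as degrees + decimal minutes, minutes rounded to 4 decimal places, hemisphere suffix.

54° 17.9412′ S, 43° 34.3544′ W

Latitude is negative → S; |value| = 54.299020
φ: fractional part 0.299020 → 17.941200 minutes
Longitude is negative → W; |value| = 43.572574
Longitude: minutes = (43.572574 − 43) × 60 = 34.354440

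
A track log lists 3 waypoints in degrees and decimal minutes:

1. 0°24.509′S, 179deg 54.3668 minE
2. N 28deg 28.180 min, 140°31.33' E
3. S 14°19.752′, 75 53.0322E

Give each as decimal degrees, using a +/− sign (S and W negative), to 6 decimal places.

1. -0.408483, 179.906113
2. 28.469667, 140.522167
3. -14.329200, 75.883870

Point 1:
  Lat: 24.509′ = 0.408483°; total 0.4084833
  hemisphere S, so the sign is −
  Longitude: 54.3668′ = 0.906113°; total 179.9061133
  E → positive
Point 2:
  Latitude: 28 + 28.18/60 = 28.4696667
  N ⇒ keep positive
  λ: 140 + 31.33/60 = 140.5221667
  E → positive
Point 3:
  Latitude: 19.752′ = 0.329200°; total 14.3292000
  S ⇒ negate
  λ: 53.0322′ = 0.883870°; total 75.8838700
  E → positive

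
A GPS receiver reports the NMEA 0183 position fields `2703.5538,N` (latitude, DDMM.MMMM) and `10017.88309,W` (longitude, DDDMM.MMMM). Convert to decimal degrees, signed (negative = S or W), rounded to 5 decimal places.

27.05923, -100.29805

Lat: split at 2 digits → 27° and 3.5538′; 27 + 3.5538/60 = 27.059230
N → positive
Longitude: degrees = first 3 digits = 100, minutes = 17.88309; 100 + 17.88309/60 = 100.298052
hemisphere W, so the sign is −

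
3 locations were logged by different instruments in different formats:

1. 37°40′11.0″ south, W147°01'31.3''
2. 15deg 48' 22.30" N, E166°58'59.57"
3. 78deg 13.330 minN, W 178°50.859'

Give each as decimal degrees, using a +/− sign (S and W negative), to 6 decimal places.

1. -37.669722, -147.025361
2. 15.806194, 166.983214
3. 78.222167, -178.847650

Point 1:
  Lat: 37 + 40/60 + 11/3600 = 37.6697222
  S → negative
  Lon: 147° + 1/60 + 31.3/3600 = 147 + 0.016667 + 0.008694 = 147.0253611
  W → negative
Point 2:
  Lat: 15 + 48/60 + 22.3/3600 = 15.8061944
  N ⇒ keep positive
  Lon: 166 + 58/60 + 59.57/3600 = 166.9832139
  E → positive
Point 3:
  φ: 13.33′ = 0.222167°; total 78.2221667
  N → positive
  λ: 50.859′ = 0.847650°; total 178.8476500
  W ⇒ negate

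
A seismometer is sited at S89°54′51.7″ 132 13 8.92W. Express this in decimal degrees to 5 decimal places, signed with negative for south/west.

φ: 89 + 54/60 + 51.7/3600 = 89.914361
S ⇒ negate
Longitude: 132° + 13/60 + 8.92/3600 = 132 + 0.216667 + 0.002478 = 132.219144
W ⇒ negate

-89.91436, -132.21914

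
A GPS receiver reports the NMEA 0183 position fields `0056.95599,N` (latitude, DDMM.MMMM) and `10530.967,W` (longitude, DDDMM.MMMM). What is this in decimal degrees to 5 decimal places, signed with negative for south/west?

0.94927, -105.51612

Lat: split at 2 digits → 00° and 56.95599′; 0 + 56.95599/60 = 0.949267
N ⇒ keep positive
λ: split at 3 digits → 105° and 30.967′; 105 + 30.967/60 = 105.516117
W ⇒ negate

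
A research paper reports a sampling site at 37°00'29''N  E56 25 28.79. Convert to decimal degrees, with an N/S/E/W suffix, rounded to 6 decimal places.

37.008056° N, 56.424664° E

Lat: 0′ + 29″ = 0.48333′; 37 + 0.48333/60 = 37.0080556
Longitude: 25′ + 28.79″ = 25.47983′; 56 + 25.47983/60 = 56.4246639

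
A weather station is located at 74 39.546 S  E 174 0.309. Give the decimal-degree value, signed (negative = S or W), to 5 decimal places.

φ: 39.546′ = 0.659100°; total 74.659100
S ⇒ negate
Lon: 0.309′ = 0.005150°; total 174.005150
E → positive

-74.65910, 174.00515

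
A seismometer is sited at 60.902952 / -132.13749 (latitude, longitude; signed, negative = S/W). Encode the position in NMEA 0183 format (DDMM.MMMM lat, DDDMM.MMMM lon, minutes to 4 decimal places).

6054.1771,N / 13208.2494,W

φ: 60° + 0.902952 × 60 = 60° 54.177120′
Longitude is negative → W; |value| = 132.137490
λ: fractional part 0.137490 → 8.249400 minutes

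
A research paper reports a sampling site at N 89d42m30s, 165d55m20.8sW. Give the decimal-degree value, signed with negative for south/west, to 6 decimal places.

Lat: 89° + 42/60 + 30/3600 = 89 + 0.700000 + 0.008333 = 89.7083333
N ⇒ keep positive
Lon: 165 + 55/60 + 20.8/3600 = 165.9224444
W → negative

89.708333, -165.922444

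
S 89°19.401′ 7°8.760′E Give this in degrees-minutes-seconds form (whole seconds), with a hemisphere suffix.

89°19′24″ S, 7°08′46″ E

Lat: 19.40100′ → 19′ and 0.40100 × 60 = 24.06″
λ: fractional minutes 0.76000 × 60 = 45.60″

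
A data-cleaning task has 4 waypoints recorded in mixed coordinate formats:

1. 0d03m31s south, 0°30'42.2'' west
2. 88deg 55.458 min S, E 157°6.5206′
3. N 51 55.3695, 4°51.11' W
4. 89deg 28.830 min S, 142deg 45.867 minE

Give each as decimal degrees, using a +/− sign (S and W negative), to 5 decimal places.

Point 1:
  Lat: 0 + 3/60 + 31/3600 = 0.058611
  S → negative
  Longitude: 0° + 30/60 + 42.2/3600 = 0 + 0.500000 + 0.011722 = 0.511722
  hemisphere W, so the sign is −
Point 2:
  Latitude: 55.458′ = 0.924300°; total 88.924300
  hemisphere S, so the sign is −
  Longitude: 6.5206′ = 0.108677°; total 157.108677
  E ⇒ keep positive
Point 3:
  Lat: 55.3695′ = 0.922825°; total 51.922825
  N → positive
  Lon: 4 + 51.11/60 = 4.851833
  W → negative
Point 4:
  Latitude: 89 + 28.83/60 = 89.480500
  hemisphere S, so the sign is −
  Longitude: 142 + 45.867/60 = 142.764450
  E → positive

1. -0.05861, -0.51172
2. -88.92430, 157.10868
3. 51.92283, -4.85183
4. -89.48050, 142.76445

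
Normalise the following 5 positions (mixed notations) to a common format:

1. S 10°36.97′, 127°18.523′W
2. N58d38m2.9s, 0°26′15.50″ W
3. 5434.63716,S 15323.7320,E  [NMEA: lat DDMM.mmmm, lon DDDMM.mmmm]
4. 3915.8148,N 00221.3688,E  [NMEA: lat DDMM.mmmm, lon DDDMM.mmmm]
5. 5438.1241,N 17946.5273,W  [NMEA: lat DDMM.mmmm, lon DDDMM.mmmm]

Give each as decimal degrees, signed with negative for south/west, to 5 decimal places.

Point 1:
  Lat: 36.97′ = 0.616167°; total 10.616167
  S ⇒ negate
  λ: 18.523′ = 0.308717°; total 127.308717
  W ⇒ negate
Point 2:
  Lat: 38′ + 2.9″ = 38.04833′; 58 + 38.04833/60 = 58.634139
  N ⇒ keep positive
  Lon: 0 + 26/60 + 15.5/3600 = 0.437639
  W → negative
Point 3:
  Lat: degrees = first 2 digits = 54, minutes = 34.63716; 54 + 34.63716/60 = 54.577286
  S → negative
  Longitude: split at 3 digits → 153° and 23.732′; 153 + 23.732/60 = 153.395533
  E ⇒ keep positive
Point 4:
  Latitude: split at 2 digits → 39° and 15.8148′; 39 + 15.8148/60 = 39.263580
  N ⇒ keep positive
  Lon: split at 3 digits → 002° and 21.3688′; 2 + 21.3688/60 = 2.356147
  E ⇒ keep positive
Point 5:
  φ: degrees = first 2 digits = 54, minutes = 38.1241; 54 + 38.1241/60 = 54.635402
  N ⇒ keep positive
  λ: split at 3 digits → 179° and 46.5273′; 179 + 46.5273/60 = 179.775455
  hemisphere W, so the sign is −

1. -10.61617, -127.30872
2. 58.63414, -0.43764
3. -54.57729, 153.39553
4. 39.26358, 2.35615
5. 54.63540, -179.77546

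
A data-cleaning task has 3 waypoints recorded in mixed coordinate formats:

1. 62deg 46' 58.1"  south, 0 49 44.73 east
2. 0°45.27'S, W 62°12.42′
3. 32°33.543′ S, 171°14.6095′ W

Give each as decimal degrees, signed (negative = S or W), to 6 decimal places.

1. -62.782806, 0.829092
2. -0.754500, -62.207000
3. -32.559050, -171.243492

Point 1:
  φ: 62° + 46/60 + 58.1/3600 = 62 + 0.766667 + 0.016139 = 62.7828056
  S → negative
  Lon: 0 + 49/60 + 44.73/3600 = 0.8290917
  E ⇒ keep positive
Point 2:
  Latitude: 45.27′ = 0.754500°; total 0.7545000
  hemisphere S, so the sign is −
  Lon: 62 + 12.42/60 = 62.2070000
  W ⇒ negate
Point 3:
  Lat: 33.543′ = 0.559050°; total 32.5590500
  hemisphere S, so the sign is −
  λ: 171 + 14.6095/60 = 171.2434917
  W → negative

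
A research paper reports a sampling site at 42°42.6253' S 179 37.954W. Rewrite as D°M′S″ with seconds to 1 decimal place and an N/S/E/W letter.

Latitude: fractional minutes 0.62530 × 60 = 37.518″
Lon: fractional minutes 0.95400 × 60 = 57.240″

42°42′37.5″ S, 179°37′57.2″ W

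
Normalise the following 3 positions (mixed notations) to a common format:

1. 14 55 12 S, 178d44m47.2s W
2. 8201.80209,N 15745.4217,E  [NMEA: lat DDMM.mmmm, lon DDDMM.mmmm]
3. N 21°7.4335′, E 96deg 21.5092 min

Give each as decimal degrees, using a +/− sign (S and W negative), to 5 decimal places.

1. -14.92000, -178.74644
2. 82.03003, 157.75703
3. 21.12389, 96.35849

Point 1:
  φ: 14 + 55/60 + 12/3600 = 14.920000
  S ⇒ negate
  Longitude: 44′ + 47.2″ = 44.78667′; 178 + 44.78667/60 = 178.746444
  W ⇒ negate
Point 2:
  Lat: degrees = first 2 digits = 82, minutes = 1.80209; 82 + 1.80209/60 = 82.030035
  N ⇒ keep positive
  Longitude: split at 3 digits → 157° and 45.4217′; 157 + 45.4217/60 = 157.757028
  E → positive
Point 3:
  φ: 7.4335′ = 0.123892°; total 21.123892
  N → positive
  Lon: 96 + 21.5092/60 = 96.358487
  E ⇒ keep positive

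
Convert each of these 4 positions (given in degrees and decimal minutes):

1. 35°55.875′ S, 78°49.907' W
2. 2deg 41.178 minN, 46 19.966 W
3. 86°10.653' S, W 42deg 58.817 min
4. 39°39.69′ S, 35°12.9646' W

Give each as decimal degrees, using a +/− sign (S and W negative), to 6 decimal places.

1. -35.931250, -78.831783
2. 2.686300, -46.332767
3. -86.177550, -42.980283
4. -39.661500, -35.216077

Point 1:
  Latitude: 55.875′ = 0.931250°; total 35.9312500
  S ⇒ negate
  Lon: 78 + 49.907/60 = 78.8317833
  W → negative
Point 2:
  φ: 2 + 41.178/60 = 2.6863000
  N → positive
  Lon: 46 + 19.966/60 = 46.3327667
  W → negative
Point 3:
  φ: 10.653′ = 0.177550°; total 86.1775500
  hemisphere S, so the sign is −
  Lon: 42 + 58.817/60 = 42.9802833
  hemisphere W, so the sign is −
Point 4:
  Lat: 39 + 39.69/60 = 39.6615000
  S → negative
  λ: 12.9646′ = 0.216077°; total 35.2160767
  W → negative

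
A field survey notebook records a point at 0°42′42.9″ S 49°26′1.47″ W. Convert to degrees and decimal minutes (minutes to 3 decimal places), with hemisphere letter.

Latitude: seconds/60 = 0.71500; minutes = 42 + 0.71500 = 42.71500
Longitude: 26 + 1.47/60 = 26.02450′

0° 42.715′ S, 49° 26.025′ W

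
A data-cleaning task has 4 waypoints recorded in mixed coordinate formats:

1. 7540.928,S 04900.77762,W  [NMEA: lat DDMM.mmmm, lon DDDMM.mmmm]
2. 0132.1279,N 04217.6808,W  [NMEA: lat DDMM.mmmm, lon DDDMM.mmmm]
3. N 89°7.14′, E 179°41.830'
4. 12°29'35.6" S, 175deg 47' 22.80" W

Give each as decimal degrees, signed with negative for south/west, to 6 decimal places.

1. -75.682133, -49.012960
2. 1.535465, -42.294680
3. 89.119000, 179.697167
4. -12.493222, -175.789667

Point 1:
  Latitude: degrees = first 2 digits = 75, minutes = 40.928; 75 + 40.928/60 = 75.6821333
  S → negative
  Longitude: split at 3 digits → 049° and 0.77762′; 49 + 0.77762/60 = 49.0129603
  W ⇒ negate
Point 2:
  φ: split at 2 digits → 01° and 32.1279′; 1 + 32.1279/60 = 1.5354650
  N → positive
  λ: split at 3 digits → 042° and 17.6808′; 42 + 17.6808/60 = 42.2946800
  W ⇒ negate
Point 3:
  Latitude: 7.14′ = 0.119000°; total 89.1190000
  N → positive
  λ: 41.83′ = 0.697167°; total 179.6971667
  E ⇒ keep positive
Point 4:
  φ: 12° + 29/60 + 35.6/3600 = 12 + 0.483333 + 0.009889 = 12.4932222
  hemisphere S, so the sign is −
  λ: 47′ + 22.8″ = 47.38000′; 175 + 47.38000/60 = 175.7896667
  W → negative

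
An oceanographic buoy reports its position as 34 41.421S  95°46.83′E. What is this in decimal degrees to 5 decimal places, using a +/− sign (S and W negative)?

Latitude: 34 + 41.421/60 = 34.690350
S ⇒ negate
Longitude: 46.83′ = 0.780500°; total 95.780500
E → positive

-34.69035, 95.78050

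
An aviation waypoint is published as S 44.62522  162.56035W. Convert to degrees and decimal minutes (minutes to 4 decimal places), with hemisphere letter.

44° 37.5132′ S, 162° 33.6210′ W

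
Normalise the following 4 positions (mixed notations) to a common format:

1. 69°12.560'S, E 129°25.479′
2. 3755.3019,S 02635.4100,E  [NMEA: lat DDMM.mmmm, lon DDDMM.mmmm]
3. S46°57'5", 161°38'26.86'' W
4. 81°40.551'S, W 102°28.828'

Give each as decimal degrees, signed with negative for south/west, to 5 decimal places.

1. -69.20933, 129.42465
2. -37.92170, 26.59017
3. -46.95139, -161.64079
4. -81.67585, -102.48047

Point 1:
  φ: 69 + 12.56/60 = 69.209333
  S ⇒ negate
  Longitude: 129 + 25.479/60 = 129.424650
  E ⇒ keep positive
Point 2:
  Latitude: split at 2 digits → 37° and 55.3019′; 37 + 55.3019/60 = 37.921698
  S → negative
  λ: split at 3 digits → 026° and 35.41′; 26 + 35.41/60 = 26.590167
  E → positive
Point 3:
  Lat: 46 + 57/60 + 5/3600 = 46.951389
  hemisphere S, so the sign is −
  λ: 161 + 38/60 + 26.86/3600 = 161.640794
  hemisphere W, so the sign is −
Point 4:
  Lat: 81 + 40.551/60 = 81.675850
  hemisphere S, so the sign is −
  λ: 28.828′ = 0.480467°; total 102.480467
  W ⇒ negate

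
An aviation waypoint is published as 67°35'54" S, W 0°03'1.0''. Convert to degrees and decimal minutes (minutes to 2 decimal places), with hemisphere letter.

67° 35.90′ S, 0° 3.02′ W

Lat: seconds/60 = 0.90000; minutes = 35 + 0.90000 = 35.9000
λ: 3 + 1/60 = 3.0167′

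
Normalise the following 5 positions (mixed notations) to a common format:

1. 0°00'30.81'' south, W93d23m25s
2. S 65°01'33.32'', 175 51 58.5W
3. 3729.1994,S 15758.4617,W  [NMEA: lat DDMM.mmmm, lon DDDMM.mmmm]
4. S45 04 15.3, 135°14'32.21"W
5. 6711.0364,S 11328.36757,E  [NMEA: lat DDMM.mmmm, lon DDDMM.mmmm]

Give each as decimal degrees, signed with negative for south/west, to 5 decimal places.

Point 1:
  Lat: 0 + 0/60 + 30.81/3600 = 0.008558
  S ⇒ negate
  Longitude: 93 + 23/60 + 25/3600 = 93.390278
  W ⇒ negate
Point 2:
  Latitude: 65° + 1/60 + 33.32/3600 = 65 + 0.016667 + 0.009256 = 65.025922
  hemisphere S, so the sign is −
  λ: 51′ + 58.5″ = 51.97500′; 175 + 51.97500/60 = 175.866250
  W ⇒ negate
Point 3:
  φ: degrees = first 2 digits = 37, minutes = 29.1994; 37 + 29.1994/60 = 37.486657
  hemisphere S, so the sign is −
  λ: split at 3 digits → 157° and 58.4617′; 157 + 58.4617/60 = 157.974362
  hemisphere W, so the sign is −
Point 4:
  Latitude: 45 + 4/60 + 15.3/3600 = 45.070917
  S ⇒ negate
  λ: 14′ + 32.21″ = 14.53683′; 135 + 14.53683/60 = 135.242281
  hemisphere W, so the sign is −
Point 5:
  Latitude: split at 2 digits → 67° and 11.0364′; 67 + 11.0364/60 = 67.183940
  hemisphere S, so the sign is −
  λ: degrees = first 3 digits = 113, minutes = 28.36757; 113 + 28.36757/60 = 113.472793
  E ⇒ keep positive

1. -0.00856, -93.39028
2. -65.02592, -175.86625
3. -37.48666, -157.97436
4. -45.07092, -135.24228
5. -67.18394, 113.47279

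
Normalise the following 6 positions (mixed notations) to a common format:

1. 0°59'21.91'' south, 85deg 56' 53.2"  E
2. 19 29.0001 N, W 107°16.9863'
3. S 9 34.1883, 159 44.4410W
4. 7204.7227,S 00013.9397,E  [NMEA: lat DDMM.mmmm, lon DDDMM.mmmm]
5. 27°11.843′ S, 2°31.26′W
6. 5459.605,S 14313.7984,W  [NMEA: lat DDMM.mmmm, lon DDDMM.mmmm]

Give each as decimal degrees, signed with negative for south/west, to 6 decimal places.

1. -0.989419, 85.948111
2. 19.483335, -107.283105
3. -9.569805, -159.740683
4. -72.078712, 0.232328
5. -27.197383, -2.521000
6. -54.993417, -143.229973

Point 1:
  Latitude: 0 + 59/60 + 21.91/3600 = 0.9894194
  S ⇒ negate
  Longitude: 56′ + 53.2″ = 56.88667′; 85 + 56.88667/60 = 85.9481111
  E ⇒ keep positive
Point 2:
  Lat: 29.0001′ = 0.483335°; total 19.4833350
  N → positive
  Lon: 16.9863′ = 0.283105°; total 107.2831050
  W ⇒ negate
Point 3:
  Latitude: 34.1883′ = 0.569805°; total 9.5698050
  S ⇒ negate
  λ: 44.441′ = 0.740683°; total 159.7406833
  W ⇒ negate
Point 4:
  Lat: split at 2 digits → 72° and 4.7227′; 72 + 4.7227/60 = 72.0787117
  S → negative
  λ: degrees = first 3 digits = 0, minutes = 13.9397; 0 + 13.9397/60 = 0.2323283
  E ⇒ keep positive
Point 5:
  Lat: 27 + 11.843/60 = 27.1973833
  S → negative
  Lon: 31.26′ = 0.521000°; total 2.5210000
  hemisphere W, so the sign is −
Point 6:
  Latitude: degrees = first 2 digits = 54, minutes = 59.605; 54 + 59.605/60 = 54.9934167
  S → negative
  λ: split at 3 digits → 143° and 13.7984′; 143 + 13.7984/60 = 143.2299733
  W ⇒ negate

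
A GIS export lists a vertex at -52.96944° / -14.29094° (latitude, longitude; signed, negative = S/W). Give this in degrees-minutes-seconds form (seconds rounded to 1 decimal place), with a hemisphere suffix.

52°58′10.0″ S, 14°17′27.4″ W

Latitude is negative → S; |value| = 52.969440
φ: 0.969440 × 60 = 58.16640′ → 58′, remainder × 60 = 9.984″
Longitude is negative → W; |value| = 14.290940
λ: whole degrees 14; 17.45640′ → 17′ and 27.384″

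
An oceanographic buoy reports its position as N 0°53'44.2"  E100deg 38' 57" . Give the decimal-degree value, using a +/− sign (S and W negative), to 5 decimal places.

0.89561, 100.64917

Latitude: 0° + 53/60 + 44.2/3600 = 0 + 0.883333 + 0.012278 = 0.895611
N ⇒ keep positive
Longitude: 100° + 38/60 + 57/3600 = 100 + 0.633333 + 0.015833 = 100.649167
E → positive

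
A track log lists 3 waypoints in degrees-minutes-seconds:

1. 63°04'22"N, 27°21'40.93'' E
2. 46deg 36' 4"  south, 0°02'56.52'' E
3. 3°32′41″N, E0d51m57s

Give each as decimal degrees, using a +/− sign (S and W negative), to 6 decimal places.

Point 1:
  Lat: 63° + 4/60 + 22/3600 = 63 + 0.066667 + 0.006111 = 63.0727778
  N → positive
  λ: 27 + 21/60 + 40.93/3600 = 27.3613694
  E ⇒ keep positive
Point 2:
  φ: 46° + 36/60 + 4/3600 = 46 + 0.600000 + 0.001111 = 46.6011111
  S ⇒ negate
  Lon: 2′ + 56.52″ = 2.94200′; 0 + 2.94200/60 = 0.0490333
  E ⇒ keep positive
Point 3:
  Lat: 3 + 32/60 + 41/3600 = 3.5447222
  N → positive
  Lon: 0° + 51/60 + 57/3600 = 0 + 0.850000 + 0.015833 = 0.8658333
  E ⇒ keep positive

1. 63.072778, 27.361369
2. -46.601111, 0.049033
3. 3.544722, 0.865833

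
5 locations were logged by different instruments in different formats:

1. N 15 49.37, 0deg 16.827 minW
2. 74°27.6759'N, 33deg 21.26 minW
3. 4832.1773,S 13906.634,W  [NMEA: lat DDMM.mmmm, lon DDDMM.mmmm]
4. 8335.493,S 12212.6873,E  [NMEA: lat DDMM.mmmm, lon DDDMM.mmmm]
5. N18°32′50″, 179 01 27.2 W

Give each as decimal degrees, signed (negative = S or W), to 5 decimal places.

1. 15.82283, -0.28045
2. 74.46127, -33.35433
3. -48.53629, -139.11057
4. -83.59155, 122.21146
5. 18.54722, -179.02422

Point 1:
  Latitude: 49.37′ = 0.822833°; total 15.822833
  N ⇒ keep positive
  Lon: 0 + 16.827/60 = 0.280450
  W → negative
Point 2:
  Lat: 27.6759′ = 0.461265°; total 74.461265
  N → positive
  Lon: 21.26′ = 0.354333°; total 33.354333
  hemisphere W, so the sign is −
Point 3:
  Latitude: degrees = first 2 digits = 48, minutes = 32.1773; 48 + 32.1773/60 = 48.536288
  hemisphere S, so the sign is −
  λ: split at 3 digits → 139° and 6.634′; 139 + 6.634/60 = 139.110567
  hemisphere W, so the sign is −
Point 4:
  φ: degrees = first 2 digits = 83, minutes = 35.493; 83 + 35.493/60 = 83.591550
  S ⇒ negate
  Longitude: split at 3 digits → 122° and 12.6873′; 122 + 12.6873/60 = 122.211455
  E ⇒ keep positive
Point 5:
  φ: 18 + 32/60 + 50/3600 = 18.547222
  N → positive
  λ: 179° + 1/60 + 27.2/3600 = 179 + 0.016667 + 0.007556 = 179.024222
  hemisphere W, so the sign is −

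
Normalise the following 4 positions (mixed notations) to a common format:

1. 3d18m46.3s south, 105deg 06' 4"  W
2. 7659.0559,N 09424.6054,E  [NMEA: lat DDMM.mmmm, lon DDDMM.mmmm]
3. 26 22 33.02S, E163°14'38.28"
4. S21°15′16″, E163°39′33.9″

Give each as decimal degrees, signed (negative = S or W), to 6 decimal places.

1. -3.312861, -105.101111
2. 76.984265, 94.410090
3. -26.375839, 163.243967
4. -21.254444, 163.659417

Point 1:
  Latitude: 3 + 18/60 + 46.3/3600 = 3.3128611
  hemisphere S, so the sign is −
  Longitude: 6′ + 4″ = 6.06667′; 105 + 6.06667/60 = 105.1011111
  W ⇒ negate
Point 2:
  φ: split at 2 digits → 76° and 59.0559′; 76 + 59.0559/60 = 76.9842650
  N → positive
  Lon: degrees = first 3 digits = 94, minutes = 24.6054; 94 + 24.6054/60 = 94.4100900
  E → positive
Point 3:
  Latitude: 22′ + 33.02″ = 22.55033′; 26 + 22.55033/60 = 26.3758389
  S ⇒ negate
  Lon: 14′ + 38.28″ = 14.63800′; 163 + 14.63800/60 = 163.2439667
  E ⇒ keep positive
Point 4:
  Latitude: 15′ + 16″ = 15.26667′; 21 + 15.26667/60 = 21.2544444
  S ⇒ negate
  Lon: 163 + 39/60 + 33.9/3600 = 163.6594167
  E ⇒ keep positive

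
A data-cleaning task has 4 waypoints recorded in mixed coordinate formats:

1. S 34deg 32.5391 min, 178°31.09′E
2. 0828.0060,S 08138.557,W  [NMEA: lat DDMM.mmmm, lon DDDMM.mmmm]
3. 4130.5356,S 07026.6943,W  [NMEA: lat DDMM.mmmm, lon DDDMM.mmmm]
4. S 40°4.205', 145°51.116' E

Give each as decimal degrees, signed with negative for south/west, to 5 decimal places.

1. -34.54232, 178.51817
2. -8.46677, -81.64262
3. -41.50893, -70.44491
4. -40.07008, 145.85193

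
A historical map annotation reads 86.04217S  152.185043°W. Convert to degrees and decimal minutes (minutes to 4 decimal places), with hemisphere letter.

86° 2.5302′ S, 152° 11.1026′ W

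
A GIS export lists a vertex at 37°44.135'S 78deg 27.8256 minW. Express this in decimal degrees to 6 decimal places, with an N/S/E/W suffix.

37.735583° S, 78.463760° W

Latitude: 44.135′ = 0.735583°; total 37.7355833
Lon: 78 + 27.8256/60 = 78.4637600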